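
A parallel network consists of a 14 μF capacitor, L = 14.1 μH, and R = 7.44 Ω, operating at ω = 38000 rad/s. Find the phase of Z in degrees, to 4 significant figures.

X_L = ωL = 0.5358 Ω
X_C = 1/(ωC) = 1.880 Ω
Parallel: admittances add. Y = 1/R + 1/(jωL) + jωC
Y = (0.1344 − j1.334) S
|Y| = 1.341 S → |Z| = 1/|Y| = 0.7456 Ω, ∠Z = −∠Y = 84.25°

84.25°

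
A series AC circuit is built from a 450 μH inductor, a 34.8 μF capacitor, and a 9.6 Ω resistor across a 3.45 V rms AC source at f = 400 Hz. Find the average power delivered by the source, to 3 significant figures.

ω = 2πf = 2513 rad/s
X_L = ωL = 1.13 Ω
X_C = 1/(ωC) = 11.4 Ω
Net reactance X = X_L − X_C = -10.3 Ω
Z = 9.60 − j10.3 Ω
|Z| = √(9.60² + 10.3²) = 14.1 Ω
∠Z = arctan(-10.3/9.60) = -47.0°
I = V/|Z| = 245 mA
P = VI cos φ = 3.45 × 0.245 × cos(-47.0°) = 576 mW

576 mW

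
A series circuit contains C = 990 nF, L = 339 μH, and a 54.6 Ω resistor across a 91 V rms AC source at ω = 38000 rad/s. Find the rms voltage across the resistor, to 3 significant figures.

X_L = ωL = 12.9 Ω
X_C = 1/(ωC) = 26.6 Ω
Net reactance X = X_L − X_C = -13.7 Ω
Z = 54.6 − j13.7 Ω
|Z| = √(54.6² + 13.7²) = 56.3 Ω
I = V/|Z| = 1.62 A
V_R = I·|Z_R| = 1.62 × 54.6 = 88.3 V

88.3 V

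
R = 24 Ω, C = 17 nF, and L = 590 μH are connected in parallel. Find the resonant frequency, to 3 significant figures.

50.3 kHz

ω₀ = 1/√(LC) = 1/√(0.00059 × 1.7e-08) = 315800 rad/s
f₀ = ω₀/(2π) = 50.3 kHz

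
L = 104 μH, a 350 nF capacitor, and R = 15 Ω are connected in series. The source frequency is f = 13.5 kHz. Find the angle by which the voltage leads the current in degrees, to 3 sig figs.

ω = 2πf = 84820 rad/s
X_L = ωL = 8.82 Ω
X_C = 1/(ωC) = 33.7 Ω
Net reactance X = X_L − X_C = -24.9 Ω
Z = 15.0 − j24.9 Ω
|Z| = √(15.0² + 24.9²) = 29.0 Ω
∠Z = arctan(-24.9/15.0) = -58.9°

-58.9°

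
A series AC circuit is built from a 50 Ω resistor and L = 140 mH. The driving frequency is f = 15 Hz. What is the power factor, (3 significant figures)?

0.967

ω = 2πf = 94.25 rad/s
X_L = ωL = 13.2 Ω
Z = 50.0 + j13.2 Ω
|Z| = √(50.0² + 13.2²) = 51.7 Ω
∠Z = arctan(13.2/50.0) = 14.8°
cos φ = cos(14.8°) = 0.967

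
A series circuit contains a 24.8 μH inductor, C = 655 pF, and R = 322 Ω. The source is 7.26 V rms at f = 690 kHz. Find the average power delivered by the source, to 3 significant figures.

ω = 2πf = 4.335e+06 rad/s
X_L = ωL = 108 Ω
X_C = 1/(ωC) = 352 Ω
Net reactance X = X_L − X_C = -245 Ω
Z = 322 − j245 Ω
|Z| = √(322² + 245²) = 404 Ω
∠Z = arctan(-245/322) = -37.2°
I = V/|Z| = 18.0 mA
P = VI cos φ = 7.26 × 0.0180 × cos(-37.2°) = 104 mW

104 mW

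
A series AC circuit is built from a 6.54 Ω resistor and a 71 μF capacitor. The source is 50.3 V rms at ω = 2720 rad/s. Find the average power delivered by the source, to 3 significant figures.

238 W

X_C = 1/(ωC) = 5.18 Ω
Z = 6.54 − j5.18 Ω
|Z| = √(6.54² + 5.18²) = 8.34 Ω
∠Z = arctan(-5.18/6.54) = -38.4°
I = V/|Z| = 6.03 A
P = VI cos φ = 50.3 × 6.03 × cos(-38.4°) = 238 W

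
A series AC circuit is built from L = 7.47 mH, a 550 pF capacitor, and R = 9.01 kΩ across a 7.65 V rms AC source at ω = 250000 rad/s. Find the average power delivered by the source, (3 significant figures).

X_L = ωL = 1870 Ω
X_C = 1/(ωC) = 7270 Ω
Net reactance X = X_L − X_C = -5410 Ω
Z = 9010 − j5410 Ω
|Z| = √(9010² + 5410²) = 10500 Ω
∠Z = arctan(-5410/9010) = -31.0°
I = V/|Z| = 728 μA
P = VI cos φ = 7.65 × 0.000728 × cos(-31.0°) = 4.78 mW

4.78 mW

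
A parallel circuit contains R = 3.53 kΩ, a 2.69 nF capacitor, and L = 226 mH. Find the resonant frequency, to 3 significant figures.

ω₀ = 1/√(LC) = 1/√(0.226 × 2.69e-09) = 40560 rad/s
f₀ = ω₀/(2π) = 6.45 kHz

6.45 kHz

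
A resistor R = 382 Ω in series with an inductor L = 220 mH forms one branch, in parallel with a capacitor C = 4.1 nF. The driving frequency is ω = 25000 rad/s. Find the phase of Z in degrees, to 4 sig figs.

X_L = ωL = 5500 Ω
X_C = 1/(ωC) = 9756 Ω
Branch 1 (R+jX_L): Z₁ = 382.0 + j5500 Ω, |Z₁| = 5513 Ω
Branch 2 (−jX_C): Z₂ = −j9756 Ω
Parallel: Z = Z₁Z₂/(Z₁+Z₂), |Z| = 12590 Ω, ∠Z = 80.90°

80.90°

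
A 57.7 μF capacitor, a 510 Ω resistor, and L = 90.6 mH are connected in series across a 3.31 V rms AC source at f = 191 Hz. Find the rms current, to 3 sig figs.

6.38 mA

ω = 2πf = 1200 rad/s
X_L = ωL = 109 Ω
X_C = 1/(ωC) = 14.4 Ω
Net reactance X = X_L − X_C = 94.3 Ω
Z = 510 + j94.3 Ω
|Z| = √(510² + 94.3²) = 519 Ω
I = V/|Z| = 3.31/519 = 6.38 mA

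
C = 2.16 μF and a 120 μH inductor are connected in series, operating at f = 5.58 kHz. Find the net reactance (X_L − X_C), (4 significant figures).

-8.998 Ω

ω = 2πf = 35060 rad/s
X_L = ωL = 4.207 Ω
X_C = 1/(ωC) = 13.20 Ω
X = 4.207 − 13.20 = -8.998 Ω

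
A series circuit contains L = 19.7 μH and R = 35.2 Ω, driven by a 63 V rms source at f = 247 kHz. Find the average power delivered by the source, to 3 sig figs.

64.3 W

ω = 2πf = 1.552e+06 rad/s
X_L = ωL = 30.6 Ω
Z = 35.2 + j30.6 Ω
|Z| = √(35.2² + 30.6²) = 46.6 Ω
∠Z = arctan(30.6/35.2) = 41.0°
I = V/|Z| = 1.35 A
P = VI cos φ = 63 × 1.35 × cos(41.0°) = 64.3 W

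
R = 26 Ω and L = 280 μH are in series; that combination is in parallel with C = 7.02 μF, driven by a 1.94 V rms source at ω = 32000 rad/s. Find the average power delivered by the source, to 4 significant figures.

129.4 mW

X_L = ωL = 8.960 Ω
X_C = 1/(ωC) = 4.452 Ω
Branch 1 (R+jX_L): Z₁ = 26.00 + j8.960 Ω, |Z₁| = 27.50 Ω
Branch 2 (−jX_C): Z₂ = −j4.452 Ω
Parallel: Z = Z₁Z₂/(Z₁+Z₂), |Z| = 4.639 Ω, ∠Z = -80.82°
I = V/|Z| = 418.2 mA
P = VI cos φ = 1.94 × 0.4182 × cos(-80.82°) = 129.4 mW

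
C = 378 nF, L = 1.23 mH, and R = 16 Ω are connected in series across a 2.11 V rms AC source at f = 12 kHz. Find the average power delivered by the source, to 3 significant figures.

19.9 mW

ω = 2πf = 75400 rad/s
X_L = ωL = 92.7 Ω
X_C = 1/(ωC) = 35.1 Ω
Net reactance X = X_L − X_C = 57.7 Ω
Z = 16.0 + j57.7 Ω
|Z| = √(16.0² + 57.7²) = 59.8 Ω
∠Z = arctan(57.7/16.0) = 74.5°
I = V/|Z| = 35.3 mA
P = VI cos φ = 2.11 × 0.0353 × cos(74.5°) = 19.9 mW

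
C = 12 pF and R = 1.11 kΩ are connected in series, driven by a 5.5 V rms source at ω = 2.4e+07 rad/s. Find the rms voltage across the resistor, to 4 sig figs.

1.675 V

X_C = 1/(ωC) = 3472 Ω
Z = 1110 − j3472 Ω
|Z| = √(1110² + 3472²) = 3645 Ω
I = V/|Z| = 1.509 mA
V_R = I·|Z_R| = 0.001509 × 1110 = 1.675 V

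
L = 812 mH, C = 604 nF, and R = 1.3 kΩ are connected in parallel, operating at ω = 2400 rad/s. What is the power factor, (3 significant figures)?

0.635

X_L = ωL = 1950 Ω
X_C = 1/(ωC) = 690 Ω
Parallel: admittances add. Y = 1/R + 1/(jωL) + jωC
Y = (0.000769 + j0.000936) S
|Y| = 0.00121 S → |Z| = 1/|Y| = 825 Ω, ∠Z = −∠Y = -50.6°
cos φ = cos(-50.6°) = 0.635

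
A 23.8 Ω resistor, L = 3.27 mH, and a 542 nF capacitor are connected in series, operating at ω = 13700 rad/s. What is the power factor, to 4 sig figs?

0.2560

X_L = ωL = 44.80 Ω
X_C = 1/(ωC) = 134.7 Ω
Net reactance X = X_L − X_C = -89.87 Ω
Z = 23.80 − j89.87 Ω
|Z| = √(23.80² + 89.87²) = 92.97 Ω
∠Z = arctan(-89.87/23.80) = -75.17°
cos φ = cos(-75.17°) = 0.2560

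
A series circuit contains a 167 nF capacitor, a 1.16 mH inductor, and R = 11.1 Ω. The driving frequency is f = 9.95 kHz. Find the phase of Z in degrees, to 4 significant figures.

-64.49°

ω = 2πf = 62520 rad/s
X_L = ωL = 72.52 Ω
X_C = 1/(ωC) = 95.78 Ω
Net reactance X = X_L − X_C = -23.26 Ω
Z = 11.10 − j23.26 Ω
|Z| = √(11.10² + 23.26²) = 25.77 Ω
∠Z = arctan(-23.26/11.10) = -64.49°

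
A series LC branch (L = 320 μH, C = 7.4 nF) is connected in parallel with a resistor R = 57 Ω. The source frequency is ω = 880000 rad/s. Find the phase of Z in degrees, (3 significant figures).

X_L = ωL = 282 Ω
X_C = 1/(ωC) = 154 Ω
Branch 1: Z₁ = R = 57.0 Ω
Branch 2 (series LC): Z₂ = j(X_L − X_C) = j128 Ω
Parallel: Z = Z₁Z₂/(Z₁+Z₂), |Z| = 52.1 Ω, ∠Z = 24.0°

24.0°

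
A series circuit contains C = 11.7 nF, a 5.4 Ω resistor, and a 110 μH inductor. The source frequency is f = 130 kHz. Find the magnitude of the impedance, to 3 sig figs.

15.7 Ω

ω = 2πf = 816800 rad/s
X_L = ωL = 89.8 Ω
X_C = 1/(ωC) = 105 Ω
Net reactance X = X_L − X_C = -14.8 Ω
Z = 5.40 − j14.8 Ω
|Z| = √(5.40² + 14.8²) = 15.7 Ω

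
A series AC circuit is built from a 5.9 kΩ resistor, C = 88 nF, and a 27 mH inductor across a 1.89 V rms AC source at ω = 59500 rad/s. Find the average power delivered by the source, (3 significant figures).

X_L = ωL = 1610 Ω
X_C = 1/(ωC) = 191 Ω
Net reactance X = X_L − X_C = 1420 Ω
Z = 5900 + j1420 Ω
|Z| = √(5900² + 1420²) = 6070 Ω
∠Z = arctan(1420/5900) = 13.5°
I = V/|Z| = 311 μA
P = VI cos φ = 1.89 × 0.000311 × cos(13.5°) = 572 μW

572 μW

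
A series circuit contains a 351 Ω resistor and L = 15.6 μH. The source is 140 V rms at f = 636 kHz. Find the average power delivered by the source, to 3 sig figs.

54.1 W

ω = 2πf = 3.996e+06 rad/s
X_L = ωL = 62.3 Ω
Z = 351 + j62.3 Ω
|Z| = √(351² + 62.3²) = 356 Ω
∠Z = arctan(62.3/351) = 10.1°
I = V/|Z| = 393 mA
P = VI cos φ = 140 × 0.393 × cos(10.1°) = 54.1 W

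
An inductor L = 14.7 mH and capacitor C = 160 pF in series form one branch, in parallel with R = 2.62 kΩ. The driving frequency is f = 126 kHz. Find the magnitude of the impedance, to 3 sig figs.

2150 Ω

ω = 2πf = 791700 rad/s
X_L = ωL = 11600 Ω
X_C = 1/(ωC) = 7890 Ω
Branch 1: Z₁ = R = 2620 Ω
Branch 2 (series LC): Z₂ = j(X_L − X_C) = j3740 Ω
Parallel: Z = Z₁Z₂/(Z₁+Z₂), |Z| = 2150 Ω, ∠Z = 35.0°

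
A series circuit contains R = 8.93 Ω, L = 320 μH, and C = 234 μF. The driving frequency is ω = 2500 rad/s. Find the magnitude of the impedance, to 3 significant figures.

8.98 Ω

X_L = ωL = 0.800 Ω
X_C = 1/(ωC) = 1.71 Ω
Net reactance X = X_L − X_C = -0.909 Ω
Z = 8.93 − j0.909 Ω
|Z| = √(8.93² + 0.909²) = 8.98 Ω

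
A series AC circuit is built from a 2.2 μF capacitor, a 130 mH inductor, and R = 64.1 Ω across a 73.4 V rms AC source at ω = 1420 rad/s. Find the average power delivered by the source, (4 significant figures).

X_L = ωL = 184.6 Ω
X_C = 1/(ωC) = 320.1 Ω
Net reactance X = X_L − X_C = -135.5 Ω
Z = 64.10 − j135.5 Ω
|Z| = √(64.10² + 135.5²) = 149.9 Ω
∠Z = arctan(-135.5/64.10) = -64.68°
I = V/|Z| = 489.7 mA
P = VI cos φ = 73.4 × 0.4897 × cos(-64.68°) = 15.37 W

15.37 W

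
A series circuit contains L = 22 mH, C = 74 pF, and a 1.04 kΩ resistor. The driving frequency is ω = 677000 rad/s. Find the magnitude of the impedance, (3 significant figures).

X_L = ωL = 14900 Ω
X_C = 1/(ωC) = 20000 Ω
Net reactance X = X_L − X_C = -5070 Ω
Z = 1040 − j5070 Ω
|Z| = √(1040² + 5070²) = 5170 Ω

5170 Ω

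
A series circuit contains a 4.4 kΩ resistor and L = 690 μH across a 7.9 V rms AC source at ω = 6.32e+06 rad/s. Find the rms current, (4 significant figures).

1.275 mA

X_L = ωL = 4361 Ω
Z = 4400 + j4361 Ω
|Z| = √(4400² + 4361²) = 6195 Ω
I = V/|Z| = 7.9/6195 = 1.275 mA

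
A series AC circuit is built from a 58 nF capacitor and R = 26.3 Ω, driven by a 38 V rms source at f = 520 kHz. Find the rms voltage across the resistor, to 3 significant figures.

37.3 V

ω = 2πf = 3.267e+06 rad/s
X_C = 1/(ωC) = 5.28 Ω
Z = 26.3 − j5.28 Ω
|Z| = √(26.3² + 5.28²) = 26.8 Ω
I = V/|Z| = 1.42 A
V_R = I·|Z_R| = 1.42 × 26.3 = 37.3 V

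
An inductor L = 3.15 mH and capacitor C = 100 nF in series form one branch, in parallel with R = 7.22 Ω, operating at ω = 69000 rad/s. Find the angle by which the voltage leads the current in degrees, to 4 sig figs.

5.693°

X_L = ωL = 217.3 Ω
X_C = 1/(ωC) = 144.9 Ω
Branch 1: Z₁ = R = 7.220 Ω
Branch 2 (series LC): Z₂ = j(X_L − X_C) = j72.42 Ω
Parallel: Z = Z₁Z₂/(Z₁+Z₂), |Z| = 7.184 Ω, ∠Z = 5.693°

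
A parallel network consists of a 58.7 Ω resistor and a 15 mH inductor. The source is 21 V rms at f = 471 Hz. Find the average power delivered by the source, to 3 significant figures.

7.51 W

ω = 2πf = 2959 rad/s
X_L = ωL = 44.4 Ω
Parallel: admittances add. Y = 1/R + 1/(jωL)
Y = (0.0170 − j0.0225) S
|Y| = 0.0282 S → |Z| = 1/|Y| = 35.4 Ω, ∠Z = −∠Y = 52.9°
I = V/|Z| = 593 mA
P = VI cos φ = 21 × 0.593 × cos(52.9°) = 7.51 W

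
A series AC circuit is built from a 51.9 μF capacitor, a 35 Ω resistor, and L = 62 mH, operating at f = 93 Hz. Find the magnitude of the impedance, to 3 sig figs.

35.2 Ω

ω = 2πf = 584.3 rad/s
X_L = ωL = 36.2 Ω
X_C = 1/(ωC) = 33.0 Ω
Net reactance X = X_L − X_C = 3.25 Ω
Z = 35.0 + j3.25 Ω
|Z| = √(35.0² + 3.25²) = 35.2 Ω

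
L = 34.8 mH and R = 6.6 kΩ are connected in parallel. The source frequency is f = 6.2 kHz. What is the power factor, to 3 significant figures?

ω = 2πf = 38960 rad/s
X_L = ωL = 1360 Ω
Parallel: admittances add. Y = 1/R + 1/(jωL)
Y = (0.000152 − j0.000738) S
|Y| = 0.000753 S → |Z| = 1/|Y| = 1330 Ω, ∠Z = −∠Y = 78.4°
cos φ = cos(78.4°) = 0.201

0.201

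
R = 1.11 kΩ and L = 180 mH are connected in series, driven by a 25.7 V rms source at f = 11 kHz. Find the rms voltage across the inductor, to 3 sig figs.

25.6 V

ω = 2πf = 69120 rad/s
X_L = ωL = 12400 Ω
Z = 1110 + j12400 Ω
|Z| = √(1110² + 12400²) = 12500 Ω
I = V/|Z| = 2.06 mA
V_L = I·|Z_L| = 0.00206 × 12400 = 25.6 V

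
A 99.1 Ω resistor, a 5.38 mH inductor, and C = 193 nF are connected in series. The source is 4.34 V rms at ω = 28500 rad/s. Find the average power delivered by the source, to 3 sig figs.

176 mW

X_L = ωL = 153 Ω
X_C = 1/(ωC) = 182 Ω
Net reactance X = X_L − X_C = -28.5 Ω
Z = 99.1 − j28.5 Ω
|Z| = √(99.1² + 28.5²) = 103 Ω
∠Z = arctan(-28.5/99.1) = -16.0°
I = V/|Z| = 42.1 mA
P = VI cos φ = 4.34 × 0.0421 × cos(-16.0°) = 176 mW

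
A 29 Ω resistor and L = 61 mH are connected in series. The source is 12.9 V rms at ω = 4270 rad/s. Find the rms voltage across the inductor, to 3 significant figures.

12.8 V

X_L = ωL = 260 Ω
Z = 29.0 + j260 Ω
|Z| = √(29.0² + 260²) = 262 Ω
I = V/|Z| = 49.2 mA
V_L = I·|Z_L| = 0.0492 × 260 = 12.8 V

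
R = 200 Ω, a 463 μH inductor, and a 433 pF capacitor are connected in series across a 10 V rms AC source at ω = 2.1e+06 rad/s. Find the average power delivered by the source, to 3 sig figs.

X_L = ωL = 972 Ω
X_C = 1/(ωC) = 1100 Ω
Net reactance X = X_L − X_C = -127 Ω
Z = 200 − j127 Ω
|Z| = √(200² + 127²) = 237 Ω
∠Z = arctan(-127/200) = -32.5°
I = V/|Z| = 42.2 mA
P = VI cos φ = 10 × 0.0422 × cos(-32.5°) = 356 mW

356 mW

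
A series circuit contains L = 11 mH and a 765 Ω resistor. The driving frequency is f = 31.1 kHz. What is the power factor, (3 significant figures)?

0.335

ω = 2πf = 195400 rad/s
X_L = ωL = 2150 Ω
Z = 765 + j2150 Ω
|Z| = √(765² + 2150²) = 2280 Ω
∠Z = arctan(2150/765) = 70.4°
cos φ = cos(70.4°) = 0.335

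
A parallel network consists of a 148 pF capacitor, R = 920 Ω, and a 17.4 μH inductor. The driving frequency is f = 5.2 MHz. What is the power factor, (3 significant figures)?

ω = 2πf = 3.267e+07 rad/s
X_L = ωL = 569 Ω
X_C = 1/(ωC) = 207 Ω
Parallel: admittances add. Y = 1/R + 1/(jωL) + jωC
Y = (0.00109 + j0.00308) S
|Y| = 0.00326 S → |Z| = 1/|Y| = 306 Ω, ∠Z = −∠Y = -70.5°
cos φ = cos(-70.5°) = 0.333

0.333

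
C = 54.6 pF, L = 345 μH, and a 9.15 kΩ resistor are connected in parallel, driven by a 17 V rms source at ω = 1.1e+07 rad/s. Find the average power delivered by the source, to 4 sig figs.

X_L = ωL = 3795 Ω
X_C = 1/(ωC) = 1665 Ω
Parallel: admittances add. Y = 1/R + 1/(jωL) + jωC
Y = (0.0001093 + j0.0003371) S
|Y| = 0.0003544 S → |Z| = 1/|Y| = 2822 Ω, ∠Z = −∠Y = -72.04°
I = V/|Z| = 6.024 mA
P = VI cos φ = 17 × 0.006024 × cos(-72.04°) = 31.58 mW

31.58 mW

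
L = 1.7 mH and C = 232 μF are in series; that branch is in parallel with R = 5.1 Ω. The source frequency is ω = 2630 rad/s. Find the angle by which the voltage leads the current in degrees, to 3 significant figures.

X_L = ωL = 4.47 Ω
X_C = 1/(ωC) = 1.64 Ω
Branch 1: Z₁ = R = 5.10 Ω
Branch 2 (series LC): Z₂ = j(X_L − X_C) = j2.83 Ω
Parallel: Z = Z₁Z₂/(Z₁+Z₂), |Z| = 2.48 Ω, ∠Z = 61.0°

61.0°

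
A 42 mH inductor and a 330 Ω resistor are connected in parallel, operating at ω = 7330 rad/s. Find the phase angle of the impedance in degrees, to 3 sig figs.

X_L = ωL = 308 Ω
Parallel: admittances add. Y = 1/R + 1/(jωL)
Y = (0.00303 − j0.00325) S
|Y| = 0.00444 S → |Z| = 1/|Y| = 225 Ω, ∠Z = −∠Y = 47.0°

47.0°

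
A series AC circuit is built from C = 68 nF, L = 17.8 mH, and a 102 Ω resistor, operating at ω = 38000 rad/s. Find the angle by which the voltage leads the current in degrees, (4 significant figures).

X_L = ωL = 676.4 Ω
X_C = 1/(ωC) = 387.0 Ω
Net reactance X = X_L − X_C = 289.4 Ω
Z = 102.0 + j289.4 Ω
|Z| = √(102.0² + 289.4²) = 306.9 Ω
∠Z = arctan(289.4/102.0) = 70.59°

70.59°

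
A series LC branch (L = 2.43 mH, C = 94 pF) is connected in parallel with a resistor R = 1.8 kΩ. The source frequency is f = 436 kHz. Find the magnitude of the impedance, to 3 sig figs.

1510 Ω

ω = 2πf = 2.739e+06 rad/s
X_L = ωL = 6660 Ω
X_C = 1/(ωC) = 3880 Ω
Branch 1: Z₁ = R = 1800 Ω
Branch 2 (series LC): Z₂ = j(X_L − X_C) = j2770 Ω
Parallel: Z = Z₁Z₂/(Z₁+Z₂), |Z| = 1510 Ω, ∠Z = 33.0°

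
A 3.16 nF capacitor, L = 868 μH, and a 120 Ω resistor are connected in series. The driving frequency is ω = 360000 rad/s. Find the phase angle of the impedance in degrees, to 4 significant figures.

X_L = ωL = 312.5 Ω
X_C = 1/(ωC) = 879.0 Ω
Net reactance X = X_L − X_C = -566.6 Ω
Z = 120.0 − j566.6 Ω
|Z| = √(120.0² + 566.6²) = 579.1 Ω
∠Z = arctan(-566.6/120.0) = -78.04°

-78.04°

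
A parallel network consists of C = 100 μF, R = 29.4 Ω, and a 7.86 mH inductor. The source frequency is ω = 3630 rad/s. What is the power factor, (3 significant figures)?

0.103

X_L = ωL = 28.5 Ω
X_C = 1/(ωC) = 2.75 Ω
Parallel: admittances add. Y = 1/R + 1/(jωL) + jωC
Y = (0.0340 + j0.328) S
|Y| = 0.330 S → |Z| = 1/|Y| = 3.03 Ω, ∠Z = −∠Y = -84.1°
cos φ = cos(-84.1°) = 0.103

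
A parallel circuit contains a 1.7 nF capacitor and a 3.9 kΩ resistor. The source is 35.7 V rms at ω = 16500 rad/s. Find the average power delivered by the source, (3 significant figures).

X_C = 1/(ωC) = 35700 Ω
Parallel: admittances add. Y = 1/R + jωC
Y = (0.000256 + j2.8e-05) S
|Y| = 0.000258 S → |Z| = 1/|Y| = 3880 Ω, ∠Z = −∠Y = -6.24°
I = V/|Z| = 9.21 mA
P = VI cos φ = 35.7 × 0.00921 × cos(-6.24°) = 327 mW

327 mW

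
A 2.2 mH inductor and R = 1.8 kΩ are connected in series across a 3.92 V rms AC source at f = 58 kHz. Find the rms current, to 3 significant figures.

1.99 mA

ω = 2πf = 364400 rad/s
X_L = ωL = 802 Ω
Z = 1800 + j802 Ω
|Z| = √(1800² + 802²) = 1970 Ω
I = V/|Z| = 3.92/1970 = 1.99 mA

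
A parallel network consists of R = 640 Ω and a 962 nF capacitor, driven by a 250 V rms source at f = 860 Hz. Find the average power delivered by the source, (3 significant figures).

ω = 2πf = 5404 rad/s
X_C = 1/(ωC) = 192 Ω
Parallel: admittances add. Y = 1/R + jωC
Y = (0.00156 + j0.00520) S
|Y| = 0.00543 S → |Z| = 1/|Y| = 184 Ω, ∠Z = −∠Y = -73.3°
I = V/|Z| = 1.36 A
P = VI cos φ = 250 × 1.36 × cos(-73.3°) = 97.7 W

97.7 W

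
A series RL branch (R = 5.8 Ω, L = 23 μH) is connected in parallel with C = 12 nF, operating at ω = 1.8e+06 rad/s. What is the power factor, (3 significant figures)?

0.846

X_L = ωL = 41.4 Ω
X_C = 1/(ωC) = 46.3 Ω
Branch 1 (R+jX_L): Z₁ = 5.80 + j41.4 Ω, |Z₁| = 41.8 Ω
Branch 2 (−jX_C): Z₂ = −j46.3 Ω
Parallel: Z = Z₁Z₂/(Z₁+Z₂), |Z| = 255 Ω, ∠Z = 32.2°
cos φ = cos(32.2°) = 0.846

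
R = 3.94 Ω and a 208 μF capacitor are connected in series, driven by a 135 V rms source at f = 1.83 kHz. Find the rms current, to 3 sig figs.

34.1 A

ω = 2πf = 11500 rad/s
X_C = 1/(ωC) = 0.418 Ω
Z = 3.94 − j0.418 Ω
|Z| = √(3.94² + 0.418²) = 3.96 Ω
I = V/|Z| = 135/3.96 = 34.1 A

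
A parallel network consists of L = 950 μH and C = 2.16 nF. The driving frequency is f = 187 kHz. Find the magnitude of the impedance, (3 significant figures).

ω = 2πf = 1.175e+06 rad/s
X_L = ωL = 1120 Ω
X_C = 1/(ωC) = 394 Ω
Parallel: admittances add. Y = 1/(jωL) + jωC
Y = (0 + j0.00164) S
|Y| = 0.00164 S → |Z| = 1/|Y| = 609 Ω, ∠Z = −∠Y = -90.0°

609 Ω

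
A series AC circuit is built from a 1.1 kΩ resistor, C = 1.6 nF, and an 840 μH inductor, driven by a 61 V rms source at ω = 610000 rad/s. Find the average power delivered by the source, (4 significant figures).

2.780 W

X_L = ωL = 512.4 Ω
X_C = 1/(ωC) = 1025 Ω
Net reactance X = X_L − X_C = -512.2 Ω
Z = 1100 − j512.2 Ω
|Z| = √(1100² + 512.2²) = 1213 Ω
∠Z = arctan(-512.2/1100) = -24.97°
I = V/|Z| = 50.27 mA
P = VI cos φ = 61 × 0.05027 × cos(-24.97°) = 2.780 W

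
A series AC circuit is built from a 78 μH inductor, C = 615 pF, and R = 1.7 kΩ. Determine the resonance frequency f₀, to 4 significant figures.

726.7 kHz

ω₀ = 1/√(LC) = 1/√(7.8e-05 × 6.15e-10) = 4.566e+06 rad/s
f₀ = ω₀/(2π) = 726.7 kHz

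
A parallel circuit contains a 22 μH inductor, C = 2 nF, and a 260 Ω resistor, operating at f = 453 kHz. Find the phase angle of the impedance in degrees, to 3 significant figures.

ω = 2πf = 2.846e+06 rad/s
X_L = ωL = 62.6 Ω
X_C = 1/(ωC) = 176 Ω
Parallel: admittances add. Y = 1/R + 1/(jωL) + jωC
Y = (0.00385 − j0.0103) S
|Y| = 0.0110 S → |Z| = 1/|Y| = 91.1 Ω, ∠Z = −∠Y = 69.5°

69.5°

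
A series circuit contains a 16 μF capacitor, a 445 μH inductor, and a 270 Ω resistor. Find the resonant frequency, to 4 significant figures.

ω₀ = 1/√(LC) = 1/√(0.000445 × 1.6e-05) = 11850 rad/s
f₀ = ω₀/(2π) = 1.886 kHz

1.886 kHz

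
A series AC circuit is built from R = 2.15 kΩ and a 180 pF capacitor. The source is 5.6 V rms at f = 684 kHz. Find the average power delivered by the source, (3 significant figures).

ω = 2πf = 4.298e+06 rad/s
X_C = 1/(ωC) = 1290 Ω
Z = 2150 − j1290 Ω
|Z| = √(2150² + 1290²) = 2510 Ω
∠Z = arctan(-1290/2150) = -31.0°
I = V/|Z| = 2.23 mA
P = VI cos φ = 5.6 × 0.00223 × cos(-31.0°) = 10.7 mW

10.7 mW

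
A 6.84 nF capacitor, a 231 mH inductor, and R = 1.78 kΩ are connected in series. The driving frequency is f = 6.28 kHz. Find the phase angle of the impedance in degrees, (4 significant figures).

71.79°

ω = 2πf = 39460 rad/s
X_L = ωL = 9115 Ω
X_C = 1/(ωC) = 3705 Ω
Net reactance X = X_L − X_C = 5410 Ω
Z = 1780 + j5410 Ω
|Z| = √(1780² + 5410²) = 5695 Ω
∠Z = arctan(5410/1780) = 71.79°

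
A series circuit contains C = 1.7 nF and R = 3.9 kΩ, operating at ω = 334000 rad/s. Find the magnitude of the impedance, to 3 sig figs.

4280 Ω

X_C = 1/(ωC) = 1760 Ω
Z = 3900 − j1760 Ω
|Z| = √(3900² + 1760²) = 4280 Ω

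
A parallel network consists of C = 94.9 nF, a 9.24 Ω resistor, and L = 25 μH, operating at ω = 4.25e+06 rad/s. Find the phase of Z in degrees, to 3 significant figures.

X_L = ωL = 106 Ω
X_C = 1/(ωC) = 2.48 Ω
Parallel: admittances add. Y = 1/R + 1/(jωL) + jωC
Y = (0.108 + j0.394) S
|Y| = 0.409 S → |Z| = 1/|Y| = 2.45 Ω, ∠Z = −∠Y = -74.6°

-74.6°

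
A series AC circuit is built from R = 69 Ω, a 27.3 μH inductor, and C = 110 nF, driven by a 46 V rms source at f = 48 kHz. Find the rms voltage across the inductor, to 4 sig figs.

ω = 2πf = 301600 rad/s
X_L = ωL = 8.233 Ω
X_C = 1/(ωC) = 30.14 Ω
Net reactance X = X_L − X_C = -21.91 Ω
Z = 69.00 − j21.91 Ω
|Z| = √(69.00² + 21.91²) = 72.39 Ω
I = V/|Z| = 635.4 mA
V_L = I·|Z_L| = 0.6354 × 8.233 = 5.232 V

5.232 V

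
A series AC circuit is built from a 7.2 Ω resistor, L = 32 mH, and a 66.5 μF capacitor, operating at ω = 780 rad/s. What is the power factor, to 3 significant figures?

X_L = ωL = 25.0 Ω
X_C = 1/(ωC) = 19.3 Ω
Net reactance X = X_L − X_C = 5.68 Ω
Z = 7.20 + j5.68 Ω
|Z| = √(7.20² + 5.68²) = 9.17 Ω
∠Z = arctan(5.68/7.20) = 38.3°
cos φ = cos(38.3°) = 0.785

0.785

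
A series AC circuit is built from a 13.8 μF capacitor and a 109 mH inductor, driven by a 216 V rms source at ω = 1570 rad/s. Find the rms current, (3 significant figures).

1.73 A

X_L = ωL = 171 Ω
X_C = 1/(ωC) = 46.2 Ω
Net reactance X = X_L − X_C = 125 Ω
Z = j125 Ω
|Z| = √(0² + 125²) = 125 Ω
I = V/|Z| = 216/125 = 1.73 A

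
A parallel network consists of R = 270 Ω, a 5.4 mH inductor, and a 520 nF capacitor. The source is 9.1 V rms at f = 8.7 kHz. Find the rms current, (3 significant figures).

ω = 2πf = 54660 rad/s
X_L = ωL = 295 Ω
X_C = 1/(ωC) = 35.2 Ω
Parallel: admittances add. Y = 1/R + 1/(jωL) + jωC
Y = (0.00370 + j0.0250) S
|Y| = 0.0253 S → |Z| = 1/|Y| = 39.5 Ω, ∠Z = −∠Y = -81.6°
I = V/|Z| = 9.1/39.5 = 230 mA

230 mA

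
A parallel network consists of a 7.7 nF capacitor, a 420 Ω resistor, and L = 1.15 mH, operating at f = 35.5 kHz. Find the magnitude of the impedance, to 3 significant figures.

310 Ω

ω = 2πf = 223100 rad/s
X_L = ωL = 257 Ω
X_C = 1/(ωC) = 582 Ω
Parallel: admittances add. Y = 1/R + 1/(jωL) + jωC
Y = (0.00238 − j0.00218) S
|Y| = 0.00323 S → |Z| = 1/|Y| = 310 Ω, ∠Z = −∠Y = 42.5°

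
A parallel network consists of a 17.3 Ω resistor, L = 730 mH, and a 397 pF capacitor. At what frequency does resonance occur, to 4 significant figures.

9.349 kHz

ω₀ = 1/√(LC) = 1/√(0.73 × 3.97e-10) = 58740 rad/s
f₀ = ω₀/(2π) = 9.349 kHz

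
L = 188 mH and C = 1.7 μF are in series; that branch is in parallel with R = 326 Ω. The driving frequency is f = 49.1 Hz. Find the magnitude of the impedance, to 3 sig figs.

321 Ω

ω = 2πf = 308.5 rad/s
X_L = ωL = 58.0 Ω
X_C = 1/(ωC) = 1910 Ω
Branch 1: Z₁ = R = 326 Ω
Branch 2 (series LC): Z₂ = j(X_L − X_C) = −j1850 Ω
Parallel: Z = Z₁Z₂/(Z₁+Z₂), |Z| = 321 Ω, ∠Z = -10.0°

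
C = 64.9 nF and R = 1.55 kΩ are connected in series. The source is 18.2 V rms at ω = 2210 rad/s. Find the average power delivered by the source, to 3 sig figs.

X_C = 1/(ωC) = 6970 Ω
Z = 1550 − j6970 Ω
|Z| = √(1550² + 6970²) = 7140 Ω
∠Z = arctan(-6970/1550) = -77.5°
I = V/|Z| = 2.55 mA
P = VI cos φ = 18.2 × 0.00255 × cos(-77.5°) = 10.1 mW

10.1 mW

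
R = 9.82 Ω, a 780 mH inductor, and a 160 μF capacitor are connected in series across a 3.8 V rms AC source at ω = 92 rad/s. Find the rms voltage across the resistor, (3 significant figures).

X_L = ωL = 71.8 Ω
X_C = 1/(ωC) = 67.9 Ω
Net reactance X = X_L − X_C = 3.83 Ω
Z = 9.82 + j3.83 Ω
|Z| = √(9.82² + 3.83²) = 10.5 Ω
I = V/|Z| = 361 mA
V_R = I·|Z_R| = 0.361 × 9.82 = 3.54 V

3.54 V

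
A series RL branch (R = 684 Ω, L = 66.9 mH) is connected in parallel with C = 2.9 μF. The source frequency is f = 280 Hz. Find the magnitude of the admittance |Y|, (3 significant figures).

ω = 2πf = 1759 rad/s
X_L = ωL = 118 Ω
X_C = 1/(ωC) = 196 Ω
Branch 1 (R+jX_L): Z₁ = 684 + j118 Ω, |Z₁| = 694 Ω
Branch 2 (−jX_C): Z₂ = −j196 Ω
Parallel: Z = Z₁Z₂/(Z₁+Z₂), |Z| = 198 Ω, ∠Z = -73.7°
|Y| = 1/|Z| = 5.06 mS

5.06 mS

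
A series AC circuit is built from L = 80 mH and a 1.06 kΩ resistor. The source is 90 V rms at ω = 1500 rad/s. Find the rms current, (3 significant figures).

X_L = ωL = 120 Ω
Z = 1060 + j120 Ω
|Z| = √(1060² + 120²) = 1070 Ω
I = V/|Z| = 90/1070 = 84.4 mA

84.4 mA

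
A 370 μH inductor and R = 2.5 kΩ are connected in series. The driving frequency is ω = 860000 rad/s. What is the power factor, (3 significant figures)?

X_L = ωL = 318 Ω
Z = 2500 + j318 Ω
|Z| = √(2500² + 318²) = 2520 Ω
∠Z = arctan(318/2500) = 7.25°
cos φ = cos(7.25°) = 0.992

0.992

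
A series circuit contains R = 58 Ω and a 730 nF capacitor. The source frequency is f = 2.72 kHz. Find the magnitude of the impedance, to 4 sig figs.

98.94 Ω

ω = 2πf = 17090 rad/s
X_C = 1/(ωC) = 80.15 Ω
Z = 58.00 − j80.15 Ω
|Z| = √(58.00² + 80.15²) = 98.94 Ω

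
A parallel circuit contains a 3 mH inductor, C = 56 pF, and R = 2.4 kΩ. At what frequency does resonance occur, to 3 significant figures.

388 kHz

ω₀ = 1/√(LC) = 1/√(0.003 × 5.6e-11) = 2.44e+06 rad/s
f₀ = ω₀/(2π) = 388 kHz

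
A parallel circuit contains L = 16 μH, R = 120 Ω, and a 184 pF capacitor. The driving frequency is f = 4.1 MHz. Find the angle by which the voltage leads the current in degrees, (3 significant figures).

-15.5°

ω = 2πf = 2.576e+07 rad/s
X_L = ωL = 412 Ω
X_C = 1/(ωC) = 211 Ω
Parallel: admittances add. Y = 1/R + 1/(jωL) + jωC
Y = (0.00833 + j0.00231) S
|Y| = 0.00865 S → |Z| = 1/|Y| = 116 Ω, ∠Z = −∠Y = -15.5°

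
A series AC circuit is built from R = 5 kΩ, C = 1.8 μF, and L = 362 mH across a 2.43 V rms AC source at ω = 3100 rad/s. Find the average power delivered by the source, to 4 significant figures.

X_L = ωL = 1122 Ω
X_C = 1/(ωC) = 179.2 Ω
Net reactance X = X_L − X_C = 943.0 Ω
Z = 5000 + j943.0 Ω
|Z| = √(5000² + 943.0²) = 5088 Ω
∠Z = arctan(943.0/5000) = 10.68°
I = V/|Z| = 477.6 μA
P = VI cos φ = 2.43 × 0.0004776 × cos(10.68°) = 1.140 mW

1.140 mW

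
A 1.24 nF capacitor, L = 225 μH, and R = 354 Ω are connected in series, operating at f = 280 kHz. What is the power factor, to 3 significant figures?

0.985

ω = 2πf = 1.759e+06 rad/s
X_L = ωL = 396 Ω
X_C = 1/(ωC) = 458 Ω
Net reactance X = X_L − X_C = -62.6 Ω
Z = 354 − j62.6 Ω
|Z| = √(354² + 62.6²) = 359 Ω
∠Z = arctan(-62.6/354) = -10.0°
cos φ = cos(-10.0°) = 0.985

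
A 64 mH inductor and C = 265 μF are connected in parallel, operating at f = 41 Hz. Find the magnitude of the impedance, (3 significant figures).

131 Ω

ω = 2πf = 257.6 rad/s
X_L = ωL = 16.5 Ω
X_C = 1/(ωC) = 14.6 Ω
Parallel: admittances add. Y = 1/(jωL) + jωC
Y = (0 + j0.00761) S
|Y| = 0.00761 S → |Z| = 1/|Y| = 131 Ω, ∠Z = −∠Y = -90.0°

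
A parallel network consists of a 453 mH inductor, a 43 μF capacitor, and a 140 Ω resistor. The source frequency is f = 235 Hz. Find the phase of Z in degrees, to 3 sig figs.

ω = 2πf = 1477 rad/s
X_L = ωL = 669 Ω
X_C = 1/(ωC) = 15.8 Ω
Parallel: admittances add. Y = 1/R + 1/(jωL) + jωC
Y = (0.00714 + j0.0620) S
|Y| = 0.0624 S → |Z| = 1/|Y| = 16.0 Ω, ∠Z = −∠Y = -83.4°

-83.4°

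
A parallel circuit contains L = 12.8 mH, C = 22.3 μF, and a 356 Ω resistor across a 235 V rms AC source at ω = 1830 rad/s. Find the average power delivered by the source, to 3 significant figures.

X_L = ωL = 23.4 Ω
X_C = 1/(ωC) = 24.5 Ω
Parallel: admittances add. Y = 1/R + 1/(jωL) + jωC
Y = (0.00281 − j0.00188) S
|Y| = 0.00338 S → |Z| = 1/|Y| = 296 Ω, ∠Z = −∠Y = 33.8°
I = V/|Z| = 795 mA
P = VI cos φ = 235 × 0.795 × cos(33.8°) = 155 W

155 W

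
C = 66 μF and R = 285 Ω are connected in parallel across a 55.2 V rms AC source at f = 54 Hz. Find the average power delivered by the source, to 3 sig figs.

ω = 2πf = 339.3 rad/s
X_C = 1/(ωC) = 44.7 Ω
Parallel: admittances add. Y = 1/R + jωC
Y = (0.00351 + j0.0224) S
|Y| = 0.0227 S → |Z| = 1/|Y| = 44.1 Ω, ∠Z = −∠Y = -81.1°
I = V/|Z| = 1.25 A
P = VI cos φ = 55.2 × 1.25 × cos(-81.1°) = 10.7 W

10.7 W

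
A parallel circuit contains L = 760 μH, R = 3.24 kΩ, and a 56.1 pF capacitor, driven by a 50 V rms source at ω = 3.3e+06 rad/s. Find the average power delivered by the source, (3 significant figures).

X_L = ωL = 2510 Ω
X_C = 1/(ωC) = 5400 Ω
Parallel: admittances add. Y = 1/R + 1/(jωL) + jωC
Y = (0.000309 − j0.000214) S
|Y| = 0.000375 S → |Z| = 1/|Y| = 2660 Ω, ∠Z = −∠Y = 34.7°
I = V/|Z| = 18.8 mA
P = VI cos φ = 50 × 0.0188 × cos(34.7°) = 772 mW

772 mW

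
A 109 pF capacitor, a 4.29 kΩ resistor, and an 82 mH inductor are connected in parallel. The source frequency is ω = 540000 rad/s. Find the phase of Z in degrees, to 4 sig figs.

X_L = ωL = 44280 Ω
X_C = 1/(ωC) = 16990 Ω
Parallel: admittances add. Y = 1/R + 1/(jωL) + jωC
Y = (0.0002331 + j3.628e-05) S
|Y| = 0.0002359 S → |Z| = 1/|Y| = 4239 Ω, ∠Z = −∠Y = -8.846°

-8.846°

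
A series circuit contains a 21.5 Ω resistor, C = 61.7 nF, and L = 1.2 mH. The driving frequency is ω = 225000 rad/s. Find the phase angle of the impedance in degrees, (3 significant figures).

X_L = ωL = 270 Ω
X_C = 1/(ωC) = 72.0 Ω
Net reactance X = X_L − X_C = 198 Ω
Z = 21.5 + j198 Ω
|Z| = √(21.5² + 198²) = 199 Ω
∠Z = arctan(198/21.5) = 83.8°

83.8°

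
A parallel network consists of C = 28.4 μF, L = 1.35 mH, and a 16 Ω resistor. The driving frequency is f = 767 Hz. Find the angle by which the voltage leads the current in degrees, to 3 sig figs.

ω = 2πf = 4819 rad/s
X_L = ωL = 6.51 Ω
X_C = 1/(ωC) = 7.31 Ω
Parallel: admittances add. Y = 1/R + 1/(jωL) + jωC
Y = (0.0625 − j0.0168) S
|Y| = 0.0647 S → |Z| = 1/|Y| = 15.4 Ω, ∠Z = −∠Y = 15.1°

15.1°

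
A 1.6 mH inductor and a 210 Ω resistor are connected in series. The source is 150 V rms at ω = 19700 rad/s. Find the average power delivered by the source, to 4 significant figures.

X_L = ωL = 31.52 Ω
Z = 210.0 + j31.52 Ω
|Z| = √(210.0² + 31.52²) = 212.4 Ω
∠Z = arctan(31.52/210.0) = 8.536°
I = V/|Z| = 706.4 mA
P = VI cos φ = 150 × 0.7064 × cos(8.536°) = 104.8 W

104.8 W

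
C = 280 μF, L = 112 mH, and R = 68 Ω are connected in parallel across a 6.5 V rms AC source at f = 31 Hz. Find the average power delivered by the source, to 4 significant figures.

ω = 2πf = 194.8 rad/s
X_L = ωL = 21.82 Ω
X_C = 1/(ωC) = 18.34 Ω
Parallel: admittances add. Y = 1/R + 1/(jωL) + jωC
Y = (0.01471 + j0.008698) S
|Y| = 0.01709 S → |Z| = 1/|Y| = 58.53 Ω, ∠Z = −∠Y = -30.60°
I = V/|Z| = 111.1 mA
P = VI cos φ = 6.5 × 0.1111 × cos(-30.60°) = 621.3 mW

621.3 mW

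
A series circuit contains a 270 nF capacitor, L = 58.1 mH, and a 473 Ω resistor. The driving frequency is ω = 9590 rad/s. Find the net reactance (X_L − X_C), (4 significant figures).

X_L = ωL = 557.2 Ω
X_C = 1/(ωC) = 386.2 Ω
X = 557.2 − 386.2 = 171.0 Ω

171.0 Ω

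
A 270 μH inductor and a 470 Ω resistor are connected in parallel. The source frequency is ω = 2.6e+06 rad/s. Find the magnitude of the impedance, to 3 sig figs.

X_L = ωL = 702 Ω
Parallel: admittances add. Y = 1/R + 1/(jωL)
Y = (0.00213 − j0.00142) S
|Y| = 0.00256 S → |Z| = 1/|Y| = 391 Ω, ∠Z = −∠Y = 33.8°

391 Ω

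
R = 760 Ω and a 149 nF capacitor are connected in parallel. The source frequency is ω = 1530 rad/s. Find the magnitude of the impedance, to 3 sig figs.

749 Ω

X_C = 1/(ωC) = 4390 Ω
Parallel: admittances add. Y = 1/R + jωC
Y = (0.00132 + j0.000228) S
|Y| = 0.00134 S → |Z| = 1/|Y| = 749 Ω, ∠Z = −∠Y = -9.83°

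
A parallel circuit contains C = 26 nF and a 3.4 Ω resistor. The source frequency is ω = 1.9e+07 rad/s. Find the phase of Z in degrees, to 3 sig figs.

-59.2°

X_C = 1/(ωC) = 2.02 Ω
Parallel: admittances add. Y = 1/R + jωC
Y = (0.294 + j0.494) S
|Y| = 0.575 S → |Z| = 1/|Y| = 1.74 Ω, ∠Z = −∠Y = -59.2°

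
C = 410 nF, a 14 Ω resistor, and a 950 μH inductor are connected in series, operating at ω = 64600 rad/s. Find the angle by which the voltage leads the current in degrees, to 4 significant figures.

X_L = ωL = 61.37 Ω
X_C = 1/(ωC) = 37.76 Ω
Net reactance X = X_L − X_C = 23.61 Ω
Z = 14.00 + j23.61 Ω
|Z| = √(14.00² + 23.61²) = 27.45 Ω
∠Z = arctan(23.61/14.00) = 59.34°

59.34°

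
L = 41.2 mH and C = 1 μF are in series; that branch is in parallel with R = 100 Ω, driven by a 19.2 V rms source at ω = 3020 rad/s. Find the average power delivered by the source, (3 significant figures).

3.69 W

X_L = ωL = 124 Ω
X_C = 1/(ωC) = 331 Ω
Branch 1: Z₁ = R = 100 Ω
Branch 2 (series LC): Z₂ = j(X_L − X_C) = −j207 Ω
Parallel: Z = Z₁Z₂/(Z₁+Z₂), |Z| = 90.0 Ω, ∠Z = -25.8°
I = V/|Z| = 213 mA
P = VI cos φ = 19.2 × 0.213 × cos(-25.8°) = 3.69 W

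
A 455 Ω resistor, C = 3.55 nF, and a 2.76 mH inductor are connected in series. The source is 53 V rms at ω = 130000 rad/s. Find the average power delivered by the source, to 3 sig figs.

368 mW

X_L = ωL = 359 Ω
X_C = 1/(ωC) = 2170 Ω
Net reactance X = X_L − X_C = -1810 Ω
Z = 455 − j1810 Ω
|Z| = √(455² + 1810²) = 1860 Ω
∠Z = arctan(-1810/455) = -75.9°
I = V/|Z| = 28.4 mA
P = VI cos φ = 53 × 0.0284 × cos(-75.9°) = 368 mW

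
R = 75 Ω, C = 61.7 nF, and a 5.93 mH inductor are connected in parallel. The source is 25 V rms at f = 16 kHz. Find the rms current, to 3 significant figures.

ω = 2πf = 100500 rad/s
X_L = ωL = 596 Ω
X_C = 1/(ωC) = 161 Ω
Parallel: admittances add. Y = 1/R + 1/(jωL) + jωC
Y = (0.0133 + j0.00453) S
|Y| = 0.0141 S → |Z| = 1/|Y| = 71.0 Ω, ∠Z = −∠Y = -18.7°
I = V/|Z| = 25/71.0 = 352 mA

352 mA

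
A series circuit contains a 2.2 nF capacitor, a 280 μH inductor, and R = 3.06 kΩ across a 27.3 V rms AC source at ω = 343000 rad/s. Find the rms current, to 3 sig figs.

8.28 mA

X_L = ωL = 96.0 Ω
X_C = 1/(ωC) = 1330 Ω
Net reactance X = X_L − X_C = -1230 Ω
Z = 3060 − j1230 Ω
|Z| = √(3060² + 1230²) = 3300 Ω
I = V/|Z| = 27.3/3300 = 8.28 mA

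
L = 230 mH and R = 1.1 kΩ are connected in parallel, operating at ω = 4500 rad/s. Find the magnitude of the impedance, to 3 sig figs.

754 Ω

X_L = ωL = 1040 Ω
Parallel: admittances add. Y = 1/R + 1/(jωL)
Y = (0.000909 − j0.000966) S
|Y| = 0.00133 S → |Z| = 1/|Y| = 754 Ω, ∠Z = −∠Y = 46.7°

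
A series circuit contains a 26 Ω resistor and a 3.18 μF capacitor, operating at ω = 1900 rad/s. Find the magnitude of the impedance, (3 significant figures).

168 Ω

X_C = 1/(ωC) = 166 Ω
Z = 26.0 − j166 Ω
|Z| = √(26.0² + 166²) = 168 Ω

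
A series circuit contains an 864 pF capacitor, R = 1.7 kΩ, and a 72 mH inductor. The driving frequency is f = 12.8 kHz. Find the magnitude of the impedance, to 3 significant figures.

ω = 2πf = 80420 rad/s
X_L = ωL = 5790 Ω
X_C = 1/(ωC) = 14400 Ω
Net reactance X = X_L − X_C = -8600 Ω
Z = 1700 − j8600 Ω
|Z| = √(1700² + 8600²) = 8770 Ω

8770 Ω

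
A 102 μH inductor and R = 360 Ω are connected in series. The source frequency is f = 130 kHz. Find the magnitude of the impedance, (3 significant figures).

ω = 2πf = 816800 rad/s
X_L = ωL = 83.3 Ω
Z = 360 + j83.3 Ω
|Z| = √(360² + 83.3²) = 370 Ω

370 Ω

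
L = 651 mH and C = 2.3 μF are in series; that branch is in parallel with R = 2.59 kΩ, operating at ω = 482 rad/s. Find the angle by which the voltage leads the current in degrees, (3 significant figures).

-77.2°

X_L = ωL = 314 Ω
X_C = 1/(ωC) = 902 Ω
Branch 1: Z₁ = R = 2590 Ω
Branch 2 (series LC): Z₂ = j(X_L − X_C) = −j588 Ω
Parallel: Z = Z₁Z₂/(Z₁+Z₂), |Z| = 574 Ω, ∠Z = -77.2°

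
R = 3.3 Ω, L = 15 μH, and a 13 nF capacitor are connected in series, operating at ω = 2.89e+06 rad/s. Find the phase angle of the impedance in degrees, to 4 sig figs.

78.84°

X_L = ωL = 43.35 Ω
X_C = 1/(ωC) = 26.62 Ω
Net reactance X = X_L − X_C = 16.73 Ω
Z = 3.300 + j16.73 Ω
|Z| = √(3.300² + 16.73²) = 17.06 Ω
∠Z = arctan(16.73/3.300) = 78.84°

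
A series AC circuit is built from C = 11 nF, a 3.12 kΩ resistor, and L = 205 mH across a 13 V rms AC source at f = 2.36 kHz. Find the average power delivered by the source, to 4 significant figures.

27.34 mW

ω = 2πf = 14830 rad/s
X_L = ωL = 3040 Ω
X_C = 1/(ωC) = 6131 Ω
Net reactance X = X_L − X_C = -3091 Ω
Z = 3120 − j3091 Ω
|Z| = √(3120² + 3091²) = 4392 Ω
∠Z = arctan(-3091/3120) = -44.73°
I = V/|Z| = 2.960 mA
P = VI cos φ = 13 × 0.002960 × cos(-44.73°) = 27.34 mW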